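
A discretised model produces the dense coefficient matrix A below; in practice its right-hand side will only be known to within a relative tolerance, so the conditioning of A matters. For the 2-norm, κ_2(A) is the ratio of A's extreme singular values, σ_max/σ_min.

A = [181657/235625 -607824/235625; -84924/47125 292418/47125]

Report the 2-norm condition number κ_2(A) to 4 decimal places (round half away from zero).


362.5000

form AᵀA = [1262138521/328515625 -4326912072/328515625; -4326912072/328515625 14835249604/328515625] with trace 25755821/525625 and determinant 9604/525625
eigenvalues of AᵀA: λ = (tr ± √(tr²−4·det))/2 = 49, 196/525625
κ_2(A) = √(λ_max/λ_min) = √(49 / (196/525625)) = 362.5000


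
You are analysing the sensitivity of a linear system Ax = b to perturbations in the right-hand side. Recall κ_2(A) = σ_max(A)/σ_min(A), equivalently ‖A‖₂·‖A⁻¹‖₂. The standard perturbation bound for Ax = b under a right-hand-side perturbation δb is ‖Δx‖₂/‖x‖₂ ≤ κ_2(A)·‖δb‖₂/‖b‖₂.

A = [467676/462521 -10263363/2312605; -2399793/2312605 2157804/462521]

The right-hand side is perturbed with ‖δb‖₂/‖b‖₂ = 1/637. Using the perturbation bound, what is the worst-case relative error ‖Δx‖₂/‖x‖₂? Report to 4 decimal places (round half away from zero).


0.6107

AᵀA = [13349616489/6359265025 -2372939712/254370601; -2372939712/254370601 263661798609/6359265025]; tr = 164789658/3783025, det = 1185921/94575625
solving λ² − 164789658/3783025·λ + 1185921/94575625 = 0 gives λ = 1089/25, 1089/3783025
κ = σ_max/σ_min = (33/5)/(33/1945) = 389.0000
perturbation bound = 389.0000·1/637 = 0.6107


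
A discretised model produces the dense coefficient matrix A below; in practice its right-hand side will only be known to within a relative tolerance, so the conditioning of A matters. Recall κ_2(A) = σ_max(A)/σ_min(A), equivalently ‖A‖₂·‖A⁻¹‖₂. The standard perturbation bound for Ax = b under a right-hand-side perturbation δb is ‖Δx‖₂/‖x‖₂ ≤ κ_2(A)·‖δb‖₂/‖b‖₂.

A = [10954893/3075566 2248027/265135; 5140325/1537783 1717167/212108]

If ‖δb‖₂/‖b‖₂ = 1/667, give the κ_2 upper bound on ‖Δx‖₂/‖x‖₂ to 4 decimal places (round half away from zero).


0.4892

M = AᵀA = [268372705189/11247450916 3220268027193/56237254580; 3220268027193/56237254580 154574568930889/1124745091600]. tr(M)=1073442836981/6655296400, det(M)=260144641/1064847424
λ_max, λ_min = (1073442836981/6655296400 ± √1152236240773499576384361/44292970171852960000)/2 = 16129/100, 403225/266211856
κ = σ_max/σ_min = (127/10)/(635/16316) = 326.3200
bound on ‖Δx‖/‖x‖: κ·ε = 326.3200·1/667 = 0.4892


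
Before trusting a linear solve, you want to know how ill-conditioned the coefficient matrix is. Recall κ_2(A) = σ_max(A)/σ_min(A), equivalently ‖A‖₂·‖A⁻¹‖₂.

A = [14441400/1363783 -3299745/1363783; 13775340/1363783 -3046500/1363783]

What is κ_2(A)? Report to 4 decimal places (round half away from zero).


286.7500

form AᵀA = [473619531600/2211538729 -106563033000/2211538729; -106563033000/2211538729 23982734025/2211538729] with trace 296015625/1315609 and determinant 810000/1315609
λ_max, λ_min = (296015625/1315609 ± √87620987670980625/1730827040881)/2 = 225, 3600/1315609
κ_2(A) = √(λ_max/λ_min) = √(225 / (3600/1315609)) = 286.7500


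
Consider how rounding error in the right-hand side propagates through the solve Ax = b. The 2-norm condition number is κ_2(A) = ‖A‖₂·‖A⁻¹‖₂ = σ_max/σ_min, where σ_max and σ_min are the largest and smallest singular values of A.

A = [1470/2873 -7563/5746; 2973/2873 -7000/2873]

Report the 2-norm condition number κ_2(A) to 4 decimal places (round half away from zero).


form AᵀA = [38061/28561 -91245/28561; -91245/28561 876121/114244] with trace 6085/676 and determinant 9/676
λ_max, λ_min = (6085/676 ± √37002889/456976)/2 = 9, 1/676
σ_max=√9=3, σ_min=√(1/676)=(1/26) → κ = 78.0000

78.0000


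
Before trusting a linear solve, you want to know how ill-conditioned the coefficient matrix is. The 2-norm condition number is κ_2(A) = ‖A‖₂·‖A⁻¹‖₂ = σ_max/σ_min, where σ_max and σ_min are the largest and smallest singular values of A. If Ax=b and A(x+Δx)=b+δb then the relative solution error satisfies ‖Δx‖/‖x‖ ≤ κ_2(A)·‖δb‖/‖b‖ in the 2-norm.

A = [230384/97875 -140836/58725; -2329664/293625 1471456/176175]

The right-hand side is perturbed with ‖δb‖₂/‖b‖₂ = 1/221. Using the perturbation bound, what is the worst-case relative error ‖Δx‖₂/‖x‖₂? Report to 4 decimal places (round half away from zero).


1.0308

form AᵀA = [9448040704/137945025 -5952024512/82767015; -5952024512/82767015 3749913232/49660209] with trace 212580496/1476225 and determinant 65536/164025
eigenvalues of AᵀA: λ = (tr ± √(tr²−4·det))/2 = 144, 4096/1476225
σ_max=√144=12, σ_min=√(4096/1476225)=(64/1215) → κ = 227.8125
worst-case relative error ≤ 227.8125 × 1/221 = 1.0308


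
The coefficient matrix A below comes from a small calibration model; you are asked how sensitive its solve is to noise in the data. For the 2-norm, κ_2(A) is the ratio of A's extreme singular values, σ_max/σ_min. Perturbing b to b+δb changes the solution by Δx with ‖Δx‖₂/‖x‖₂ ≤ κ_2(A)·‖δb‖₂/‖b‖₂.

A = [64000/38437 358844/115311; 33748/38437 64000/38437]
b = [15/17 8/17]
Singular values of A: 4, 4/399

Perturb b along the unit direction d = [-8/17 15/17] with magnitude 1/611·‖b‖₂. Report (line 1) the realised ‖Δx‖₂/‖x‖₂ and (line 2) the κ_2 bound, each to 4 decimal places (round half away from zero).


σ_max = 4, σ_min = 4/399
κ_2(A) = 4 / (4/399) = 399.0000
bound on ‖Δx‖/‖x‖: κ·ε = 399.0000·1/611 = 0.6530
solve Ax = b  →  x = [0.1176 0.2206]
‖b‖₂ = 1.0000 and ‖x‖₂ = 0.2500
δb = ε·‖b‖·d = [-0.0008 0.0014]; solving A·Δx = δb gives ‖Δx‖ = 0.1633
realised ‖Δx‖/‖x‖ = 0.6530
so the bound is sharp here: realised error equals the bound

0.6530
0.6530


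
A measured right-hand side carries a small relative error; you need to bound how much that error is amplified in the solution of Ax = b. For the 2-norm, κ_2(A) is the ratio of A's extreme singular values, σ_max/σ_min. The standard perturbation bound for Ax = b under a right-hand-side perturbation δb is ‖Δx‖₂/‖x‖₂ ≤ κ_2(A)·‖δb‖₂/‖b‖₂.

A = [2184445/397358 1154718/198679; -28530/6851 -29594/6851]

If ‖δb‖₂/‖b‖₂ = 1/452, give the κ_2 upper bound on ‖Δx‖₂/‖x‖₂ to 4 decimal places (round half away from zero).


form AᵀA = [7509964425625/157893380164 1971279426375/39473345041; 1971279426375/39473345041 2069925526600/39473345041] with trace 18774871025/187744804 and determinant 9765625/46936201
λ_max, λ_min = (18774871025/187744804 ± √352466446879759550625/35248111428998416)/2 = 100, 390625/187744804
σ_max=√100=10, σ_min=√(390625/187744804)=(625/13702) → κ = 219.2320
κ_2(A)·‖δb‖/‖b‖ = 0.4850

0.4850


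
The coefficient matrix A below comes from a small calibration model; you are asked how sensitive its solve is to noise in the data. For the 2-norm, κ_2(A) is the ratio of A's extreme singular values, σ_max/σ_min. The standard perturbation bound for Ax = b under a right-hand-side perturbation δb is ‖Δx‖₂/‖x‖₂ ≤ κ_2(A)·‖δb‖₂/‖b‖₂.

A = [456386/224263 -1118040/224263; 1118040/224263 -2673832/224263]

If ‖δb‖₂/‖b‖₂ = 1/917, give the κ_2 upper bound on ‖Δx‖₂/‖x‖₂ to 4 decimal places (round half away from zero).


0.3618

AᵀA = [8629003684/297597001 -20708336880/297597001; -20708336880/297597001 49700538496/297597001]; tr = 345145220/1760929, det = 614656/1760929
λ_max, λ_min = (345145220/1760929 ± √119120893426546704/3100870943041)/2 = 196, 3136/1760929
σ_max=√196=14, σ_min=√(3136/1760929)=(56/1327) → κ = 331.7500
perturbation bound = 331.7500·1/917 = 0.3618


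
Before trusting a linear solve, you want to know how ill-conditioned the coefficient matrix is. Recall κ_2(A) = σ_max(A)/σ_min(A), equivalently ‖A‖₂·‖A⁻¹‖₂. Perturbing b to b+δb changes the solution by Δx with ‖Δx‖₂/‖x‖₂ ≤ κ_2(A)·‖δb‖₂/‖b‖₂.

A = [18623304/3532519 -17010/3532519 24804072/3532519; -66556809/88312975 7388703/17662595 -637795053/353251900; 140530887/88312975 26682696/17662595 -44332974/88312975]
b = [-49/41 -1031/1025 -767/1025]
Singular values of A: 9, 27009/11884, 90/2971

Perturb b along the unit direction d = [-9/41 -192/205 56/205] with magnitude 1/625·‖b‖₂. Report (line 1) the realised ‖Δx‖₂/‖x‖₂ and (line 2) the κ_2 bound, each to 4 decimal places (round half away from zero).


from the listed singular values, σ₁ = 9, σ_n = 90/2971
condition number: 9 ÷ (90/2971) = 297.1000
bound on ‖Δx‖/‖x‖: κ·ε = 297.1000·1/625 = 0.4754
solve Ax = b  →  x = [-18.5346 23.6011 13.7621]
2-norm of b is 1.7321; of x, 33.0142
with δb = [-0.0006 -0.0026 0.0008], A·Δx = δb → ‖Δx‖ = 0.0915
dividing the unrounded norms, ‖Δx‖/‖x‖ = 0.0028
so the bound overstates the realised error by a factor of ≈ 171.5470 (computed from the unrounded values)

0.0028
0.4754


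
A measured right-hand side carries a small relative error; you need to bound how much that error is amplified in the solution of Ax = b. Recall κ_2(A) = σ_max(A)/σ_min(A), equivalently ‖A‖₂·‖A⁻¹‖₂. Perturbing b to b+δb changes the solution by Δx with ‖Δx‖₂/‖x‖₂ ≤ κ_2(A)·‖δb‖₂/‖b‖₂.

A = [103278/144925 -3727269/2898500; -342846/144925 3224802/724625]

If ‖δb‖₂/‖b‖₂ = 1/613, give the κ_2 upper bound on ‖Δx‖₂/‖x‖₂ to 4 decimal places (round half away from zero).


AᵀA = [205135560/33605209 -3845909403/336052090; -3845909403/336052090 288451361961/13442083600]; tr = 1282026249/46512400, det = 194481/11628100
char-poly roots: 441/16 and 1764/2907025
so κ_2 = √((441/16) / (1764/2907025)) = 213.1250
worst-case relative error ≤ 213.1250 × 1/613 = 0.3477

0.3477


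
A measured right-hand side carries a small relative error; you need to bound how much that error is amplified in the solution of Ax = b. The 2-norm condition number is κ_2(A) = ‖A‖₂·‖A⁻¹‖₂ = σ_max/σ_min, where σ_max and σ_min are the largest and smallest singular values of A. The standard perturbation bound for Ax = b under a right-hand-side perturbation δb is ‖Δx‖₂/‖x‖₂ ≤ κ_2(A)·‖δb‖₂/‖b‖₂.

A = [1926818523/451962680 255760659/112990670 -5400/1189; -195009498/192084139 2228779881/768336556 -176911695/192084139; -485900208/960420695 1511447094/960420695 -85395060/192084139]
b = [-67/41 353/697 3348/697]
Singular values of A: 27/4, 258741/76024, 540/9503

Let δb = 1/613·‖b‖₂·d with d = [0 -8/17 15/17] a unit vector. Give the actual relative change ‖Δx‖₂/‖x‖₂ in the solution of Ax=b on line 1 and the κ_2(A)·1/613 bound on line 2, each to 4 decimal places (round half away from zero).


largest singular value 27/4, smallest 540/9503
κ = σ_max/σ_min = (27/4)/(540/9503) = 118.7875
κ_2(A)·‖δb‖/‖b‖ = 0.1938
solve Ax = b  →  x = [38.2226 29.7688 51.0761]
2-norm of b is 5.0990; of x, 70.3983
Δx = A⁻¹·δb where δb = 1/613·5.0990·d; ‖Δx‖ = 0.1464
dividing the unrounded norms, ‖Δx‖/‖x‖ = 0.0021
so the bound overstates the realised error by a factor of ≈ 93.1921 (computed from the unrounded values)

0.0021
0.1938


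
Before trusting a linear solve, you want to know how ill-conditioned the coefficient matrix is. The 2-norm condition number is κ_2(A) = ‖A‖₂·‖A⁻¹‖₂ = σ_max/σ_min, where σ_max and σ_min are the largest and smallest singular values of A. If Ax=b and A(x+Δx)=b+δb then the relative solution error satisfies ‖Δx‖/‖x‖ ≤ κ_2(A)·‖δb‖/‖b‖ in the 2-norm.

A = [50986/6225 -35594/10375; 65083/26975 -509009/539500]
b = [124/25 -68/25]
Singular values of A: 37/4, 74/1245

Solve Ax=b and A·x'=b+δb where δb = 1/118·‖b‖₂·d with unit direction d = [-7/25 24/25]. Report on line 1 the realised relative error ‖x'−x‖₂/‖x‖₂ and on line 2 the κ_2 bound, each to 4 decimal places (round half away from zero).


0.0120
1.3189

from the listed singular values, σ₁ = 37/4, σ_n = 74/1245
condition number: (37/4) ÷ (74/1245) = 155.6250
bound on ‖Δx‖/‖x‖: κ·ε = 155.6250·1/118 = 1.3189
solve Ax = b  →  x = [-25.4844 -62.2869]
‖b‖ = 5.6569, ‖x‖ = 67.2987
re-solving with b+δb shifts x by Δx of norm 0.8065
realised ‖Δx‖/‖x‖ = 0.0120
so the bound overstates the realised error by a factor of ≈ 110.0458 (computed from the unrounded values)


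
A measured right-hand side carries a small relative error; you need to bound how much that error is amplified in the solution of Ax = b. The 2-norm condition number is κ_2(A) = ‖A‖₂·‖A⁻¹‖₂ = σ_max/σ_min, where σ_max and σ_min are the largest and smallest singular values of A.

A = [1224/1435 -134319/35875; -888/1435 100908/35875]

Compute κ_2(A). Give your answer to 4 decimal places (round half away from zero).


AᵀA = [457344/411845 -50802552/10296125; -50802552/10296125 1128960729/51480625]; tr = 705609/30625, det = 5184/765625
char-poly roots: 576/25 and 9/30625
κ_2(A) = √(λ_max/λ_min) = √((576/25) / (9/30625)) = 280.0000

280.0000


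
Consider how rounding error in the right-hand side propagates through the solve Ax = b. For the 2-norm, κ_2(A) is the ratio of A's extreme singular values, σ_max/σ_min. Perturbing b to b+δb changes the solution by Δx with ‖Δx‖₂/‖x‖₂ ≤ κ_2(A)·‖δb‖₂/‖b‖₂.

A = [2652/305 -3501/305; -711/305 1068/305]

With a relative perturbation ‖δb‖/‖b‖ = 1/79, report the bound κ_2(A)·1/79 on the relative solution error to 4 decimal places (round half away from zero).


0.7722

form AᵀA = [301545/3721 -401760/3721; -401760/3721 535905/3721] with trace 837450/3721 and determinant 50625/3721
solving λ² − 837450/3721·λ + 50625/3721 = 0 gives λ = 225, 225/3721
σ_max=√225=15, σ_min=√(225/3721)=(15/61) → κ = 61.0000
perturbation bound = 61.0000·1/79 = 0.7722


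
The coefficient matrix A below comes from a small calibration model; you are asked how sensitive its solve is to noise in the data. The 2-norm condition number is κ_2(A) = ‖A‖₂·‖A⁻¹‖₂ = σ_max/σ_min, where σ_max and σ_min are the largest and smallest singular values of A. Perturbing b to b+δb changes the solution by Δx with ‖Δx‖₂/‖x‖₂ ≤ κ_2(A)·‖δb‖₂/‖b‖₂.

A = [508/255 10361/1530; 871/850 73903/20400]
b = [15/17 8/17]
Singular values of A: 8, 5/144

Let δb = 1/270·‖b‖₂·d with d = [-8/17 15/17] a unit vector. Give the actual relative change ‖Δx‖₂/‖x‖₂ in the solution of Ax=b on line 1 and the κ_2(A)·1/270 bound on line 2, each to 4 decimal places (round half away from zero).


0.8533
0.8533

σ_max = 8, σ_min = 5/144
κ = σ_max/σ_min = 8/(5/144) = 230.4000
perturbation bound = 230.4000·1/270 = 0.8533
solve Ax = b  →  x = [0.0350 0.1200]
‖b‖₂ = 1.0000 and ‖x‖₂ = 0.1250
Δx = A⁻¹·δb where δb = 1/270·1.0000·d; ‖Δx‖ = 0.1067
dividing the unrounded norms, ‖Δx‖/‖x‖ = 0.8533
realised/bound = 1 exactly: the bound is attained for this b and d


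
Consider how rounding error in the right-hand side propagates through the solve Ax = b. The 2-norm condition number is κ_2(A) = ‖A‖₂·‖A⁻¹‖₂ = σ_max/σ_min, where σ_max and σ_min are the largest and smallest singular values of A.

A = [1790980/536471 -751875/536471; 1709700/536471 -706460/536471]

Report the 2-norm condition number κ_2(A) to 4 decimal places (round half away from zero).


355.7500

form AᵀA = [7289754400/342213001 -3037369500/342213001; -3037369500/342213001 1265638225/342213001] with trace 50623625/2024929 and determinant 10000/2024929
λ_max, λ_min = (50623625/2024929 ± √2562670410980625/4100337455041)/2 = 25, 400/2024929
κ = σ_max/σ_min = 5/(20/1423) = 355.7500


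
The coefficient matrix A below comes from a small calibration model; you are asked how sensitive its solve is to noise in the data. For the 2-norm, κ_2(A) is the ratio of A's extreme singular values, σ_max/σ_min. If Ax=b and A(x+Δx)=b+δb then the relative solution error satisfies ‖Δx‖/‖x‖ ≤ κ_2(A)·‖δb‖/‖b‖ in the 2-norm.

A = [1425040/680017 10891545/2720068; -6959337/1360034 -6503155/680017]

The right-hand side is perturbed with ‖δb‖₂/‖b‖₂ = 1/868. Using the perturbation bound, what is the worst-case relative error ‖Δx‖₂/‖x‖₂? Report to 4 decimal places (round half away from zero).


M = AᵀA = [334646908201/10944925924 313716513915/5472462962; 313716513915/5472462962 4705811548825/43779703696]. tr(M)=20914876061/151486864, det(M)=121992025/605947456
solving λ² − 20914876061/151486864·λ + 121992025/605947456 = 0 gives λ = 2209/16, 55225/37871716
so κ_2 = √((2209/16) / (55225/37871716)) = 307.7000
bound on ‖Δx‖/‖x‖: κ·ε = 307.7000·1/868 = 0.3545

0.3545


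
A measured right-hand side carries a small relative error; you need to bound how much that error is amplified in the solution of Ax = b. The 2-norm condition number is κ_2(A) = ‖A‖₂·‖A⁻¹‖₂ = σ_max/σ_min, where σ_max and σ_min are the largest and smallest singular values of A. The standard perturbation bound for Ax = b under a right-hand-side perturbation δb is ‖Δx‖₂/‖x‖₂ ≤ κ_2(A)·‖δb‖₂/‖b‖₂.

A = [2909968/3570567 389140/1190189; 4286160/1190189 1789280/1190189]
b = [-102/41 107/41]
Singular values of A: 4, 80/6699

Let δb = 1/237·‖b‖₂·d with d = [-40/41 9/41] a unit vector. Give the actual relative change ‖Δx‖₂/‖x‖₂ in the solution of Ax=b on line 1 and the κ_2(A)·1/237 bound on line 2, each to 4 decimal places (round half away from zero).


0.0051
1.4133

σ_max = 4, σ_min = 80/6699
κ = σ_max/σ_min = 4/(80/6699) = 334.9500
κ_2(A)·‖δb‖/‖b‖ = 1.4133
solve Ax = b  →  x = [-96.1587 232.0808]
‖b‖ = 3.6056, ‖x‖ = 251.2130
re-solving with b+δb shifts x by Δx of norm 1.2739
relative error = 0.0051
realised/bound (from unrounded values) ≈ 0.0036


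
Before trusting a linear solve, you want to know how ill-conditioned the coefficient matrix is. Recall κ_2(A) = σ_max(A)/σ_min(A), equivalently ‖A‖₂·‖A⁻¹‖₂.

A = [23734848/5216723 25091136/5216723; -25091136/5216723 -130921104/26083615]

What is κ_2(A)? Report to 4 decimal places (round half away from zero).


310.1500

M = AᵀA = [1418440089600/32359332769 7446647706624/161796663845; 7446647706624/161796663845 39095675525376/808983319225]. tr(M)=88652411136/961930225, det(M)=84934656/961930225
solving λ² − 88652411136/961930225·λ + 84934656/961930225 = 0 gives λ = 2304/25, 36864/38477209
so κ_2 = √((2304/25) / (36864/38477209)) = 310.1500


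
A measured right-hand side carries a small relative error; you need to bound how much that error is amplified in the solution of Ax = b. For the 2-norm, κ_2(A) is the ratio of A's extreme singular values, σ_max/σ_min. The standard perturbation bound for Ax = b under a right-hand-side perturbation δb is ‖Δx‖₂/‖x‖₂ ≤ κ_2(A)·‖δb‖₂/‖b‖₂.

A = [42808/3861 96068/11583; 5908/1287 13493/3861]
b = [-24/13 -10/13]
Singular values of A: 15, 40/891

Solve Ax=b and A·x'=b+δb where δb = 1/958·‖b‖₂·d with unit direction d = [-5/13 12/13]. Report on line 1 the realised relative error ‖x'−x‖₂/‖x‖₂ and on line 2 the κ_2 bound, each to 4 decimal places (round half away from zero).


largest singular value 15, smallest 40/891
condition number: 15 ÷ (40/891) = 334.1250
κ_2(A)·‖δb‖/‖b‖ = 0.3488
solve Ax = b  →  x = [-0.1067 -0.0800]
‖b‖₂ = 2.0000 and ‖x‖₂ = 0.1333
with δb = [-0.0008 0.0019], A·Δx = δb → ‖Δx‖ = 0.0465
dividing the unrounded norms, ‖Δx‖/‖x‖ = 0.3488
tightness: 0.3488 against a bound of 0.3488; the bound is attained (ratio 1)

0.3488
0.3488


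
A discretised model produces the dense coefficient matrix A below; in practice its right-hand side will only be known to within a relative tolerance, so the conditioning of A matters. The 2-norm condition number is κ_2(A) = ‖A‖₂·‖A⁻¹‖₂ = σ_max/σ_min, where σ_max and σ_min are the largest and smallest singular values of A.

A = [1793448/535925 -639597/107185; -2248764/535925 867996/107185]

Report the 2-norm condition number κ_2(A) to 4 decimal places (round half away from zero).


M = AᵀA = [19466812368/675801425 -7291769688/135160285; -7291769688/135160285 2735297361/27032057]. tr(M)=5167602729/39753025, det(M)=168896016/39753025
solving λ² − 5167602729/39753025·λ + 168896016/39753025 = 0 gives λ = 3249/25, 51984/1590121
κ = σ_max/σ_min = (57/5)/(228/1261) = 63.0500

63.0500


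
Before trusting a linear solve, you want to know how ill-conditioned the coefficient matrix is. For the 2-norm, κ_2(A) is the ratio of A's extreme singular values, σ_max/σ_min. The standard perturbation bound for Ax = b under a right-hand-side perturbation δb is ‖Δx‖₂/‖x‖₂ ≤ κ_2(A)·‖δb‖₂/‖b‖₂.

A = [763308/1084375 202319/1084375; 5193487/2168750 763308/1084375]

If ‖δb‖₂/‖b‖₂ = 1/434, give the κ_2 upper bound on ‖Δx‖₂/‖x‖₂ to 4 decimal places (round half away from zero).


0.3198

M = AᵀA = [46884581809/7525562500 3418474878/1881390625; 3418474878/1881390625 997715329/1881390625]. tr(M)=81400709/12040900, det(M)=28561/12040900
solving λ² − 81400709/12040900·λ + 28561/12040900 = 0 gives λ = 169/25, 169/481636
κ_2(A) = √(λ_max/λ_min) = √((169/25) / (169/481636)) = 138.8000
worst-case relative error ≤ 138.8000 × 1/434 = 0.3198


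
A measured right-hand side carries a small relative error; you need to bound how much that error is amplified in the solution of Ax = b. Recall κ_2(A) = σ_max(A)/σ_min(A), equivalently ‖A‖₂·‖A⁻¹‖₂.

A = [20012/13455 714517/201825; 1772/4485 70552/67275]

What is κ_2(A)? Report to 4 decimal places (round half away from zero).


form AᵀA = [1319200/557037 9491740/1671111; 9491740/1671111 68348653/5013333] with trace 6170881/385641 and determinant 10000/385641
eigenvalues of AᵀA: λ = (tr ± √(tr²−4·det))/2 = 16, 625/385641
so κ_2 = √(16 / (625/385641)) = 99.3600

99.3600


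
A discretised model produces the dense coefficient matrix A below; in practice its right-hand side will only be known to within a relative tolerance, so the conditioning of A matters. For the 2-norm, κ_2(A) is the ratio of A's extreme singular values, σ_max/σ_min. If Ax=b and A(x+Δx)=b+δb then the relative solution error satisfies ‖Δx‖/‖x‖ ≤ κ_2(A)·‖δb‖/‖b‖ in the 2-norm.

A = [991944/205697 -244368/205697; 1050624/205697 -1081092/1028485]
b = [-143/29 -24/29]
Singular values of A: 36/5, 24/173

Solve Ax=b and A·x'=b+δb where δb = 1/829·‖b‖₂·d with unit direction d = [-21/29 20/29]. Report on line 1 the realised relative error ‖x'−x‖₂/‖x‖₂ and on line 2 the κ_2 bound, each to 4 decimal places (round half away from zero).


0.0020
0.0626

from the listed singular values, σ₁ = 36/5, σ_n = 24/173
κ = σ_max/σ_min = (36/5)/(24/173) = 51.9000
κ_2(A)·‖δb‖/‖b‖ = 0.0626
solve Ax = b  →  x = [4.2049 21.2195]
‖b‖₂ = 5.0000 and ‖x‖₂ = 21.6321
re-solving with b+δb shifts x by Δx of norm 0.0435
relative error = 0.0020
tightness: 0.0020 against a bound of 0.0626 (unrounded ratio ≈ 0.0321)


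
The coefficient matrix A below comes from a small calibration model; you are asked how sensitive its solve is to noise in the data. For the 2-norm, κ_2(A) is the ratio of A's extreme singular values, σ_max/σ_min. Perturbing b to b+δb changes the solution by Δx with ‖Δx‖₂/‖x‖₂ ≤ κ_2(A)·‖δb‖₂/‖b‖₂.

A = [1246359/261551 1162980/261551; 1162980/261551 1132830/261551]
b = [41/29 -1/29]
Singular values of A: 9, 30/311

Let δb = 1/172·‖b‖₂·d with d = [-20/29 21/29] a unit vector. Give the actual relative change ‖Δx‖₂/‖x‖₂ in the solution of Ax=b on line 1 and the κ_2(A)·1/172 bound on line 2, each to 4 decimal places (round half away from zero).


0.0082
0.5424

σ_max = 9, σ_min = 30/311
condition number: 9 ÷ (30/311) = 93.3000
bound on ‖Δx‖/‖x‖: κ·ε = 93.3000·1/172 = 0.5424
solve Ax = b  →  x = [7.2299 -7.4303]
‖b‖ = 1.4142, ‖x‖ = 10.3673
re-solving with b+δb shifts x by Δx of norm 0.0852
relative error = 0.0082
so the bound overstates the realised error by a factor of ≈ 65.9769 (computed from the unrounded values)


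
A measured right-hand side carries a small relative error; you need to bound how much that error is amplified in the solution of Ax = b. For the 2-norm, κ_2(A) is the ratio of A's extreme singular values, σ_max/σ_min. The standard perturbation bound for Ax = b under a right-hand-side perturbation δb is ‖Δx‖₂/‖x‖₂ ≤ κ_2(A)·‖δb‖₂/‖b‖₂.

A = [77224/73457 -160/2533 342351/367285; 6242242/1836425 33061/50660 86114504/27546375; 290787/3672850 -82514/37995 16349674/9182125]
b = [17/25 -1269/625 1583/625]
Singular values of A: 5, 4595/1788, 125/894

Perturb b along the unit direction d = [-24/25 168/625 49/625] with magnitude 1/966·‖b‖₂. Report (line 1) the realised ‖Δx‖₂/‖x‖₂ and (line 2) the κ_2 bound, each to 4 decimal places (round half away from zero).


largest singular value 5, smallest 125/894
κ_2(A) = 5 / (125/894) = 35.7600
κ_2(A)·‖δb‖/‖b‖ = 0.0370
solve Ax = b  →  x = [4.0340 -4.3957 -4.1181]
‖b‖ = 3.3166, ‖x‖ = 7.2494
with δb = [-0.0033 0.0009 0.0003], A·Δx = δb → ‖Δx‖ = 0.0246
relative error = 0.0034
tightness: 0.0034 against a bound of 0.0370 (unrounded ratio ≈ 0.0915)

0.0034
0.0370


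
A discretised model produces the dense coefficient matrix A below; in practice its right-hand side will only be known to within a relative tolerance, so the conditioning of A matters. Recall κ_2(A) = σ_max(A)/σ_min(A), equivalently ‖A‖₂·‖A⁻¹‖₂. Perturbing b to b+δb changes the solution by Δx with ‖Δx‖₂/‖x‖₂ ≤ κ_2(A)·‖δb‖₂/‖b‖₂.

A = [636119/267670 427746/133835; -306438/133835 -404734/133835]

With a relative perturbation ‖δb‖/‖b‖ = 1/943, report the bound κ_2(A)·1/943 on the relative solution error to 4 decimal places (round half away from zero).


0.2447

M = AᵀA = [927781657/85192900 309244419/21298225; 309244419/21298225 412337992/21298225]. tr(M)=103085345/3407716, det(M)=14641/851929
eigenvalues of AᵀA: λ = (tr ± √(tr²−4·det))/2 = 121/4, 484/851929
so κ_2 = √((121/4) / (484/851929)) = 230.7500
perturbation bound = 230.7500·1/943 = 0.2447


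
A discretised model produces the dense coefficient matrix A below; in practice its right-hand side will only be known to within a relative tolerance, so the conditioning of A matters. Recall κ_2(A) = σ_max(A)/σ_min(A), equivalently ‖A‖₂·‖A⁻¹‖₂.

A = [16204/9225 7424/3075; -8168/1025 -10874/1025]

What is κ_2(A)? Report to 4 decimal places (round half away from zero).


306.0000

M = AᵀA = [674192/10125 299632/3375; 299632/3375 133172/1125]. tr(M)=374548/2025, det(M)=18496/50625
char-poly roots: 4624/25 and 4/2025
σ_max=√(4624/25)=(68/5), σ_min=√(4/2025)=(2/45) → κ = 306.0000


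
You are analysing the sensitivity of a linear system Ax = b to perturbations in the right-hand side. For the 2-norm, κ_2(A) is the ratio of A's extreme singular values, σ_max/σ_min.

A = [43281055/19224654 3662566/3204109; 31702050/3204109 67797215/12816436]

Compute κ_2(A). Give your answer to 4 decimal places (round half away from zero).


form AᵀA = [22637697081025/219861583236 2012186656855/36643597206; 2012186656855/36643597206 2862041997041/97716259216] with trace 402453862621/3043066896 and determinant 4372515625/12172267584
char-poly roots: 529/4 and 8265625/3043066896
σ_max=√(529/4)=(23/2), σ_min=√(8265625/3043066896)=(2875/55164) → κ = 220.6560

220.6560


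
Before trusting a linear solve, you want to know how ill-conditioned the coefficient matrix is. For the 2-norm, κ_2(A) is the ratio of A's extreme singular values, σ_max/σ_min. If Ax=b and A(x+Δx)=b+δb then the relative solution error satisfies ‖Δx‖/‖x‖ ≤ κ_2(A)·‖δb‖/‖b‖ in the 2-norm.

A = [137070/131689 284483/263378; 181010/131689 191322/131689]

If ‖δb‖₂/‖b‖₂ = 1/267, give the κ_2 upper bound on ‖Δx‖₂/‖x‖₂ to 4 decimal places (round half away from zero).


0.8504

form AᵀA = [51552805000/17341992721 54128237625/17341992721; 54128237625/17341992721 227347008025/69367970884] with trace 515527025/82482724 and determinant 15625/20620681
λ_max, λ_min = (515527025/82482724 ± √265747492824350625/6803399758460176)/2 = 25/4, 2500/20620681
σ_max=√(25/4)=(5/2), σ_min=√(2500/20620681)=(50/4541) → κ = 227.0500
bound on ‖Δx‖/‖x‖: κ·ε = 227.0500·1/267 = 0.8504


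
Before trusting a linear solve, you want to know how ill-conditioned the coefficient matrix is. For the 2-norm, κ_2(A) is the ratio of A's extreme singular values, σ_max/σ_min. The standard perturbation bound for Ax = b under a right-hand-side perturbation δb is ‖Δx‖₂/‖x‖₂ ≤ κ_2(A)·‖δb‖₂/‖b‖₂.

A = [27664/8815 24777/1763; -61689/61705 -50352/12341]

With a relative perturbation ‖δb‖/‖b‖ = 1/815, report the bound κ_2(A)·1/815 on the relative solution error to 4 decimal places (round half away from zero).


0.2216

M = AᵀA = [1652203225/152300281 7338456000/152300281; 7338456000/152300281 32616410625/152300281]. tr(M)=20385850/90601, det(M)=140625/90601
char-poly roots: 225 and 625/90601
σ_max=√225=15, σ_min=√(625/90601)=(25/301) → κ = 180.6000
perturbation bound = 180.6000·1/815 = 0.2216


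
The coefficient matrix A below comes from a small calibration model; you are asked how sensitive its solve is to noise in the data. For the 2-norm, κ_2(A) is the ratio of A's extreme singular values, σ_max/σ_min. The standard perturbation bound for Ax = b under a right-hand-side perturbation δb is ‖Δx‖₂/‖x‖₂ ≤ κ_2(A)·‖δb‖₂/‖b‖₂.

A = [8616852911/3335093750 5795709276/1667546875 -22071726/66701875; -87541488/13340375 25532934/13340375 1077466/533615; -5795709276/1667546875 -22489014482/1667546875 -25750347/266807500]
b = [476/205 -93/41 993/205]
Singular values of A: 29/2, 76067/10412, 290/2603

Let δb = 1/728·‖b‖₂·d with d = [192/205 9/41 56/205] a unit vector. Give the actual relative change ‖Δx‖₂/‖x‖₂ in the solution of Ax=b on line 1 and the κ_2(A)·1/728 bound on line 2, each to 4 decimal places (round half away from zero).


0.0027
0.1788

largest singular value 29/2, smallest 290/2603
κ = σ_max/σ_min = (29/2)/(290/2603) = 130.1500
worst-case relative error ≤ 130.1500 × 1/728 = 0.1788
solve Ax = b  →  x = [7.5393 -2.4863 25.7355]
‖b‖₂ = 5.8310 and ‖x‖₂ = 26.9321
re-solving with b+δb shifts x by Δx of norm 0.0719
relative error = 0.0027
tightness: 0.0027 against a bound of 0.1788 (unrounded ratio ≈ 0.0149)


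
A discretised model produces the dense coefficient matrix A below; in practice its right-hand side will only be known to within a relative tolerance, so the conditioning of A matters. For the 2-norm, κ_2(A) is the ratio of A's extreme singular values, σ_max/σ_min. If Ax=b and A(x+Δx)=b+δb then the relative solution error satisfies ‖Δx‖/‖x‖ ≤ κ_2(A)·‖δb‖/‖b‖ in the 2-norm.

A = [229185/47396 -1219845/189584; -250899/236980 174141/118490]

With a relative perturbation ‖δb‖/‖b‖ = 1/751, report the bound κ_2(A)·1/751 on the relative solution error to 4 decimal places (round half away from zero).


0.3079

M = AᵀA = [409308273/16704200 -4365728037/133633600; -4365728037/133633600 23284563489/534534400]. tr(M)=1455297129/21381376, det(M)=29648025/342102016
λ_max, λ_min = (1455297129/21381376 ± √2117731254783097041/457163239653376)/2 = 1089/16, 27225/21381376
κ_2(A) = √(λ_max/λ_min) = √((1089/16) / (27225/21381376)) = 231.2000
κ_2(A)·‖δb‖/‖b‖ = 0.3079


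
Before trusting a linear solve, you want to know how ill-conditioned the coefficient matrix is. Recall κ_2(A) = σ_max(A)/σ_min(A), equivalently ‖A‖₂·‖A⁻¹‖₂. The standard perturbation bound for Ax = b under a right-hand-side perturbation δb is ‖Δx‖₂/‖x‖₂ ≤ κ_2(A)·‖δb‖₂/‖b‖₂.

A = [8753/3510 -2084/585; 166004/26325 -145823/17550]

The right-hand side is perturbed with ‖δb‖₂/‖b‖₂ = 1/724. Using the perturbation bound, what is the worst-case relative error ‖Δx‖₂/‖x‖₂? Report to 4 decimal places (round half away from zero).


0.1011

M = AᵀA = [754246681/16402500 -83761784/1366875; -83761784/1366875 148953241/1822500]. tr(M)=41896517/328050, det(M)=319225/104976
solving λ² − 41896517/328050·λ + 319225/104976 = 0 gives λ = 12769/100, 625/26244
σ_max=√(12769/100)=(113/10), σ_min=√(625/26244)=(25/162) → κ = 73.2240
bound on ‖Δx‖/‖x‖: κ·ε = 73.2240·1/724 = 0.1011


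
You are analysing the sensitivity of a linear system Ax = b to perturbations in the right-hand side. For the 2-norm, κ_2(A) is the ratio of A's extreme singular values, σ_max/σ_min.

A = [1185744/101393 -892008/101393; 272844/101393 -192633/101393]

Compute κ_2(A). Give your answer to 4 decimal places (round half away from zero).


M = AᵀA = [880685712/6115729 -660471084/6115729; -660471084/6115729 495410913/6115729]. tr(M)=1376096625/6115729, det(M)=12960000/6115729
char-poly roots: 225 and 57600/6115729
κ_2(A) = √(λ_max/λ_min) = √(225 / (57600/6115729)) = 154.5625

154.5625


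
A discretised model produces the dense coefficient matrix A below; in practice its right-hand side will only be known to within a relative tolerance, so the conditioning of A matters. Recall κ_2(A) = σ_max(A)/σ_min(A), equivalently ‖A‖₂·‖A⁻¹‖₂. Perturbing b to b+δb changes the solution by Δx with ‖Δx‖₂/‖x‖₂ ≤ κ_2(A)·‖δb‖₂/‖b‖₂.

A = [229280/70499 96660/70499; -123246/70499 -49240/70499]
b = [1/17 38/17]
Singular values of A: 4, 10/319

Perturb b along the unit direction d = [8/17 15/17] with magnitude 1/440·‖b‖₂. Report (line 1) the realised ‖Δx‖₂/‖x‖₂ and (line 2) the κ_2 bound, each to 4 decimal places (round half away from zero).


σ_max = 4, σ_min = 10/319
κ = σ_max/σ_min = 4/(10/319) = 127.6000
κ_2(A)·‖δb‖/‖b‖ = 0.2900
solve Ax = b  →  x = [-24.7692 58.7962]
2-norm of b is 2.2361; of x, 63.8005
δb = ε·‖b‖·d = [0.0024 0.0045]; solving A·Δx = δb gives ‖Δx‖ = 0.1621
relative error = 0.0025
realised/bound (from unrounded values) ≈ 0.0088

0.0025
0.2900


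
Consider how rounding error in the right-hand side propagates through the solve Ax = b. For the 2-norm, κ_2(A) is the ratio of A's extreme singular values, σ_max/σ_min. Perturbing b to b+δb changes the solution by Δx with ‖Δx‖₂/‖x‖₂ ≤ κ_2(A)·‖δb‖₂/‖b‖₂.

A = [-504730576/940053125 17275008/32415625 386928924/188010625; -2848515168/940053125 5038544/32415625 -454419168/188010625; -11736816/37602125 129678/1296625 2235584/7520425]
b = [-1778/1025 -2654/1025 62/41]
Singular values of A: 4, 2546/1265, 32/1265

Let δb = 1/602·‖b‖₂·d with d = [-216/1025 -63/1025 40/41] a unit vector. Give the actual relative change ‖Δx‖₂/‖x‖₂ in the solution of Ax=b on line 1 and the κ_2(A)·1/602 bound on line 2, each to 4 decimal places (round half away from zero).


σ_max = 4, σ_min = 32/1265
condition number: 4 ÷ (32/1265) = 158.1250
perturbation bound = 158.1250·1/602 = 0.2627
solve Ax = b  →  x = [-14.9950 -76.1782 14.9714]
‖b‖ = 3.4641, ‖x‖ = 79.0703
Δx = A⁻¹·δb where δb = 1/602·3.4641·d; ‖Δx‖ = 0.2275
realised ‖Δx‖/‖x‖ = 0.0029
realised/bound (from unrounded values) ≈ 0.0110

0.0029
0.2627


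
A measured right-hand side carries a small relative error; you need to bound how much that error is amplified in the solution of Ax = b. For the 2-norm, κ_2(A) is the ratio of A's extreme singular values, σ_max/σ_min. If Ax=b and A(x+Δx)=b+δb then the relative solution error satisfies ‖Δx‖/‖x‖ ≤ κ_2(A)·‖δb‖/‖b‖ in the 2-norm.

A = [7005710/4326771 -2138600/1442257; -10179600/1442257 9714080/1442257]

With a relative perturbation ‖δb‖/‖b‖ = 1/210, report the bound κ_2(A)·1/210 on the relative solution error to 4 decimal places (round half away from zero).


1.0830

form AᵀA = [583996596100/11136791961 -185388910000/3712263987; -185388910000/3712263987 58856014400/1237421329] with trace 1324257700/13242321 and determinant 2560000/13242321
solving λ² − 1324257700/13242321·λ + 2560000/13242321 = 0 gives λ = 100, 25600/13242321
so κ_2 = √(100 / (25600/13242321)) = 227.4375
worst-case relative error ≤ 227.4375 × 1/210 = 1.0830


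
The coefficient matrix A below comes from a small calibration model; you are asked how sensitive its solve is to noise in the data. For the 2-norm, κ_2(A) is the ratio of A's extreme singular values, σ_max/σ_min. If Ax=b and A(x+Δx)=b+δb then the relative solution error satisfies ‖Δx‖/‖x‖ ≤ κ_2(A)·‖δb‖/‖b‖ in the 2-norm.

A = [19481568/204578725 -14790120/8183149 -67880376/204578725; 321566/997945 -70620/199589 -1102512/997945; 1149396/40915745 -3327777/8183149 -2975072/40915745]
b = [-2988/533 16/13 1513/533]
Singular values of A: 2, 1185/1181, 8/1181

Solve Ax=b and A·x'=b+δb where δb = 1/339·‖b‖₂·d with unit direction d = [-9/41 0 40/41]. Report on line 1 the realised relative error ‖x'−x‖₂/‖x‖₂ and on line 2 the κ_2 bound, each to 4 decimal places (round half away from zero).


0.0047
0.8709

largest singular value 2, smallest 8/1181
condition number: 2 ÷ (8/1181) = 295.2500
perturbation bound = 295.2500·1/339 = 0.8709
solve Ax = b  →  x = [567.4374 2.9961 163.4290]
‖b‖ = 6.4031, ‖x‖ = 590.5110
Δx = A⁻¹·δb where δb = 1/339·6.4031·d; ‖Δx‖ = 2.7884
realised ‖Δx‖/‖x‖ = 0.0047
tightness: 0.0047 against a bound of 0.8709 (unrounded ratio ≈ 0.0054)


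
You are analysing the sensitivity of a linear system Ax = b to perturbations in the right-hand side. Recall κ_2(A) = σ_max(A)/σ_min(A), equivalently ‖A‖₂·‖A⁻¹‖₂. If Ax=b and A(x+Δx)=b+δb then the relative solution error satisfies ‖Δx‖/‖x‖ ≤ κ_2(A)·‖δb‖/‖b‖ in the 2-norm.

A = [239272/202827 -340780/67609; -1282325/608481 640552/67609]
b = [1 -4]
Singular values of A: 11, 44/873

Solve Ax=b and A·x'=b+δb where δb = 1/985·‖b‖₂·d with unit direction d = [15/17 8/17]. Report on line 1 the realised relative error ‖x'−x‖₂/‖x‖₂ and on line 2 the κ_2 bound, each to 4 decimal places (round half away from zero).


0.0042
0.2216

σ_max = 11, σ_min = 44/873
κ_2(A) = 11 / (44/873) = 218.2500
worst-case relative error ≤ 218.2500 × 1/985 = 0.2216
solve Ax = b  →  x = [-19.2772 -4.7101]
2-norm of b is 4.1231; of x, 19.8442
with δb = [0.0037 0.0020], A·Δx = δb → ‖Δx‖ = 0.0831
realised ‖Δx‖/‖x‖ = 0.0042
realised/bound (from unrounded values) ≈ 0.0189


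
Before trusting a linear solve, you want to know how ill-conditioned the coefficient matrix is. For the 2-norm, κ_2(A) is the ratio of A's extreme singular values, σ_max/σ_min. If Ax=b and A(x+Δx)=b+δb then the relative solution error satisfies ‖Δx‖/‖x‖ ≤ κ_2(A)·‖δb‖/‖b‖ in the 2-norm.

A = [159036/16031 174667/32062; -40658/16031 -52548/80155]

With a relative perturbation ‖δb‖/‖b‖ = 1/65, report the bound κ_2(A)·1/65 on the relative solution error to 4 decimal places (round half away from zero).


0.2831

AᵀA = [16029460/152881 42583194/764405; 42583194/764405 460296961/15288100]; tr = 7139249/52900, det = 707281/13225
char-poly roots: 3364/25 and 841/2116
σ_max=√(3364/25)=(58/5), σ_min=√(841/2116)=(29/46) → κ = 18.4000
κ_2(A)·‖δb‖/‖b‖ = 0.2831
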